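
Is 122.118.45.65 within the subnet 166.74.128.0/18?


Subnet network: 166.74.128.0
Test IP AND mask: 122.118.0.0
No, 122.118.45.65 is not in 166.74.128.0/18


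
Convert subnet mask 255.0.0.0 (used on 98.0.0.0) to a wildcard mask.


Subnet mask: 255.0.0.0
Wildcard = 255.255.255.255 - subnet mask
255 - 255 = 0
255 - 0 = 255
255 - 0 = 255
255 - 0 = 255
Wildcard: 0.255.255.255


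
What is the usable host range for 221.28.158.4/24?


Network: 221.28.158.0
Broadcast: 221.28.158.255
First usable = network + 1
Last usable = broadcast - 1
Range: 221.28.158.1 to 221.28.158.254


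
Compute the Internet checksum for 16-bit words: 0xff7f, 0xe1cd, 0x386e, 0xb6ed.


Sum all words (with carry folding):
+ 0xff7f = 0xff7f
+ 0xe1cd = 0xe14d
+ 0x386e = 0x19bc
+ 0xb6ed = 0xd0a9
One's complement: ~0xd0a9
Checksum = 0x2f56


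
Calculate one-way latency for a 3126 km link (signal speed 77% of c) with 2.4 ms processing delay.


Speed = 0.77 * 3e5 km/s = 231000 km/s
Propagation delay = 3126 / 231000 = 0.0135 s = 13.5325 ms
Processing delay = 2.4 ms
Total one-way latency = 15.9325 ms


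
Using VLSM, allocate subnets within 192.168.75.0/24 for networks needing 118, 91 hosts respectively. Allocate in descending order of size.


118 hosts -> /25 (126 usable): 192.168.75.0/25
91 hosts -> /25 (126 usable): 192.168.75.128/25
Allocation: 192.168.75.0/25 (118 hosts, 126 usable); 192.168.75.128/25 (91 hosts, 126 usable)


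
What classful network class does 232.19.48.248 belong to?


First octet: 232
Binary: 11101000
1110xxxx -> Class D (224-239)
Class D (multicast), default mask N/A


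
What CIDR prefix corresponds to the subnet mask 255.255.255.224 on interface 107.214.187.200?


Binary: 11111111.11111111.11111111.11100000
Count leading 1s
Prefix: /27


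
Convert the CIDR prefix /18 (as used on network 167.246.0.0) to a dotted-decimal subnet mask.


/18 means 18 network bits, 14 host bits
Binary: 11111111111111111100000000000000
Mask: 255.255.192.0


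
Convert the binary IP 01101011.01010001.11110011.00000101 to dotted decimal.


01101011 = 107
01010001 = 81
11110011 = 243
00000101 = 5
IP: 107.81.243.5


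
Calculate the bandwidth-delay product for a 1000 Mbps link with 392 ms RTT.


BDP = bandwidth * RTT
= 1000 Mbps * 392 ms
= 1000 * 1e6 * 392 / 1000 bits
= 392000000 bits
= 49000000 bytes
= 47851.5625 KB
BDP = 392000000 bits (49000000 bytes)


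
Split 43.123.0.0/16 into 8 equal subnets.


New prefix = 16 + 3 = 19
Each subnet has 8192 addresses
  43.123.0.0/19
  43.123.32.0/19
  43.123.64.0/19
  43.123.96.0/19
  43.123.128.0/19
  43.123.160.0/19
  43.123.192.0/19
  43.123.224.0/19
Subnets: 43.123.0.0/19, 43.123.32.0/19, 43.123.64.0/19, 43.123.96.0/19, 43.123.128.0/19, 43.123.160.0/19, 43.123.192.0/19, 43.123.224.0/19


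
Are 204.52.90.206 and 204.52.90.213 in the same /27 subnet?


Mask: 255.255.255.224
204.52.90.206 AND mask = 204.52.90.192
204.52.90.213 AND mask = 204.52.90.192
Yes, same subnet (204.52.90.192)


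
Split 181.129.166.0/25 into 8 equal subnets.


New prefix = 25 + 3 = 28
Each subnet has 16 addresses
  181.129.166.0/28
  181.129.166.16/28
  181.129.166.32/28
  181.129.166.48/28
  181.129.166.64/28
  181.129.166.80/28
  181.129.166.96/28
  181.129.166.112/28
Subnets: 181.129.166.0/28, 181.129.166.16/28, 181.129.166.32/28, 181.129.166.48/28, 181.129.166.64/28, 181.129.166.80/28, 181.129.166.96/28, 181.129.166.112/28


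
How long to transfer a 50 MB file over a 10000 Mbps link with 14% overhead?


Effective throughput = 10000 * (1 - 14/100) = 8600 Mbps
File size in Mb = 50 * 8 = 400 Mb
Time = 400 / 8600
Time = 0.0465 seconds


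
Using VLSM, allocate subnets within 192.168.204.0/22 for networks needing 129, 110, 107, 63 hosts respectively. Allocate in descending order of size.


129 hosts -> /24 (254 usable): 192.168.204.0/24
110 hosts -> /25 (126 usable): 192.168.205.0/25
107 hosts -> /25 (126 usable): 192.168.205.128/25
63 hosts -> /25 (126 usable): 192.168.206.0/25
Allocation: 192.168.204.0/24 (129 hosts, 254 usable); 192.168.205.0/25 (110 hosts, 126 usable); 192.168.205.128/25 (107 hosts, 126 usable); 192.168.206.0/25 (63 hosts, 126 usable)


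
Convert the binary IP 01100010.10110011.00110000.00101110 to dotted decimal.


01100010 = 98
10110011 = 179
00110000 = 48
00101110 = 46
IP: 98.179.48.46


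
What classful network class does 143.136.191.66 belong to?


First octet: 143
Binary: 10001111
10xxxxxx -> Class B (128-191)
Class B, default mask 255.255.0.0 (/16)


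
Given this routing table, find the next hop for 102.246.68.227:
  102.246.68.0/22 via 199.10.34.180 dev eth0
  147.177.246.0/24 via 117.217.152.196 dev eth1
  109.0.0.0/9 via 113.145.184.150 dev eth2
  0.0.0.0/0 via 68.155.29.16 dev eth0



Longest prefix match for 102.246.68.227:
  /22 102.246.68.0: MATCH
  /24 147.177.246.0: no
  /9 109.0.0.0: no
  /0 0.0.0.0: MATCH
Selected: next-hop 199.10.34.180 via eth0 (matched /22)


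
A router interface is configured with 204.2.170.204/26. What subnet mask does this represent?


/26 means 26 network bits, 6 host bits
Binary: 11111111111111111111111111000000
Mask: 255.255.255.192


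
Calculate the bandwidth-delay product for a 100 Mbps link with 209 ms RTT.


BDP = bandwidth * RTT
= 100 Mbps * 209 ms
= 100 * 1e6 * 209 / 1000 bits
= 20900000 bits
= 2612500 bytes
= 2551.2695 KB
BDP = 20900000 bits (2612500 bytes)


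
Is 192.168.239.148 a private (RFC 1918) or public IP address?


RFC 1918 private ranges:
  10.0.0.0/8 (10.0.0.0 - 10.255.255.255)
  172.16.0.0/12 (172.16.0.0 - 172.31.255.255)
  192.168.0.0/16 (192.168.0.0 - 192.168.255.255)
Private (in 192.168.0.0/16)


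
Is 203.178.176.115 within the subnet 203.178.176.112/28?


Subnet network: 203.178.176.112
Test IP AND mask: 203.178.176.112
Yes, 203.178.176.115 is in 203.178.176.112/28


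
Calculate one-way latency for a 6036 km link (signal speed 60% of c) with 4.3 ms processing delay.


Speed = 0.6 * 3e5 km/s = 180000 km/s
Propagation delay = 6036 / 180000 = 0.0335 s = 33.5333 ms
Processing delay = 4.3 ms
Total one-way latency = 37.8333 ms


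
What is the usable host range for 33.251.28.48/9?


Network: 33.128.0.0
Broadcast: 33.255.255.255
First usable = network + 1
Last usable = broadcast - 1
Range: 33.128.0.1 to 33.255.255.254


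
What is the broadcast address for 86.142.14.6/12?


Network: 86.128.0.0/12
Host bits = 20
Set all host bits to 1:
Broadcast: 86.143.255.255


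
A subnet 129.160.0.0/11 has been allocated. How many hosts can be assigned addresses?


Host bits = 32 - 11 = 21
Total addresses = 2^21 = 2097152
Usable = total - 2 (network and broadcast)
Usable hosts: 2097150


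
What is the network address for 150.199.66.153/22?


IP:   10010110.11000111.01000010.10011001
Mask: 11111111.11111111.11111100.00000000
AND operation:
Net:  10010110.11000111.01000000.00000000
Network: 150.199.64.0/22


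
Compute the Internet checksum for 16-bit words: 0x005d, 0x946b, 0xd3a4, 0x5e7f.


Sum all words (with carry folding):
+ 0x005d = 0x005d
+ 0x946b = 0x94c8
+ 0xd3a4 = 0x686d
+ 0x5e7f = 0xc6ec
One's complement: ~0xc6ec
Checksum = 0x3913


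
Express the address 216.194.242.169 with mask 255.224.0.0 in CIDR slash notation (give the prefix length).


Binary: 11111111.11100000.00000000.00000000
Count leading 1s
Prefix: /11


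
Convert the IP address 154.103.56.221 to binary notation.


154 = 10011010
103 = 01100111
56 = 00111000
221 = 11011101
Binary: 10011010.01100111.00111000.11011101


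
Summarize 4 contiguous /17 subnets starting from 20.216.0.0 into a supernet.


Original prefix: /17
Number of subnets: 4 = 2^2
New prefix = 17 - 2 = 15
Supernet: 20.216.0.0/15


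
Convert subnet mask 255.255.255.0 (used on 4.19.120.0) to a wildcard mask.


Subnet mask: 255.255.255.0
Wildcard = 255.255.255.255 - subnet mask
255 - 255 = 0
255 - 255 = 0
255 - 255 = 0
255 - 0 = 255
Wildcard: 0.0.0.255


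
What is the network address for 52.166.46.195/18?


IP:   00110100.10100110.00101110.11000011
Mask: 11111111.11111111.11000000.00000000
AND operation:
Net:  00110100.10100110.00000000.00000000
Network: 52.166.0.0/18


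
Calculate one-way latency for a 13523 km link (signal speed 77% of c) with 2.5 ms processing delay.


Speed = 0.77 * 3e5 km/s = 231000 km/s
Propagation delay = 13523 / 231000 = 0.0585 s = 58.5411 ms
Processing delay = 2.5 ms
Total one-way latency = 61.0411 ms


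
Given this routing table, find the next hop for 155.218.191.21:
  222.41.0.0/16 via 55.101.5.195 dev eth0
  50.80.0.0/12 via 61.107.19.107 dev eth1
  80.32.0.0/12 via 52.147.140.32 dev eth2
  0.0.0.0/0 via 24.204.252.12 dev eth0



Longest prefix match for 155.218.191.21:
  /16 222.41.0.0: no
  /12 50.80.0.0: no
  /12 80.32.0.0: no
  /0 0.0.0.0: MATCH
Selected: next-hop 24.204.252.12 via eth0 (matched /0)


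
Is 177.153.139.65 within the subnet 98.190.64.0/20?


Subnet network: 98.190.64.0
Test IP AND mask: 177.153.128.0
No, 177.153.139.65 is not in 98.190.64.0/20


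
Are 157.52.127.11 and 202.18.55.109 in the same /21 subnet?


Mask: 255.255.248.0
157.52.127.11 AND mask = 157.52.120.0
202.18.55.109 AND mask = 202.18.48.0
No, different subnets (157.52.120.0 vs 202.18.48.0)


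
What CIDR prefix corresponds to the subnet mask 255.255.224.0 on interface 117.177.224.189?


Binary: 11111111.11111111.11100000.00000000
Count leading 1s
Prefix: /19


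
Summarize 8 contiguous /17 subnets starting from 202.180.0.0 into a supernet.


Original prefix: /17
Number of subnets: 8 = 2^3
New prefix = 17 - 3 = 14
Supernet: 202.180.0.0/14


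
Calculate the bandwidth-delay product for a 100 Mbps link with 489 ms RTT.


BDP = bandwidth * RTT
= 100 Mbps * 489 ms
= 100 * 1e6 * 489 / 1000 bits
= 48900000 bits
= 6112500 bytes
= 5969.2383 KB
BDP = 48900000 bits (6112500 bytes)


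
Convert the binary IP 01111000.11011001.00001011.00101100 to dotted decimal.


01111000 = 120
11011001 = 217
00001011 = 11
00101100 = 44
IP: 120.217.11.44


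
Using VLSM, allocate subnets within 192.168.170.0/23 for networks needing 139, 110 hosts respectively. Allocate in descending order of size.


139 hosts -> /24 (254 usable): 192.168.170.0/24
110 hosts -> /25 (126 usable): 192.168.171.0/25
Allocation: 192.168.170.0/24 (139 hosts, 254 usable); 192.168.171.0/25 (110 hosts, 126 usable)


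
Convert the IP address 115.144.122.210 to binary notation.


115 = 01110011
144 = 10010000
122 = 01111010
210 = 11010010
Binary: 01110011.10010000.01111010.11010010


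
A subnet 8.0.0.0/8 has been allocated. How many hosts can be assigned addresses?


Host bits = 32 - 8 = 24
Total addresses = 2^24 = 16777216
Usable = total - 2 (network and broadcast)
Usable hosts: 16777214


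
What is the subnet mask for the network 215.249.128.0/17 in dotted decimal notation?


/17 means 17 network bits, 15 host bits
Binary: 11111111111111111000000000000000
Mask: 255.255.128.0


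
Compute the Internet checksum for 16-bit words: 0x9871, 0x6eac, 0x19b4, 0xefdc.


Sum all words (with carry folding):
+ 0x9871 = 0x9871
+ 0x6eac = 0x071e
+ 0x19b4 = 0x20d2
+ 0xefdc = 0x10af
One's complement: ~0x10af
Checksum = 0xef50


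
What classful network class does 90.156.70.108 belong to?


First octet: 90
Binary: 01011010
0xxxxxxx -> Class A (1-126)
Class A, default mask 255.0.0.0 (/8)


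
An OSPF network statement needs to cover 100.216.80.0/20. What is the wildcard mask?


Subnet mask: 255.255.240.0
Wildcard = 255.255.255.255 - subnet mask
255 - 255 = 0
255 - 255 = 0
255 - 240 = 15
255 - 0 = 255
Wildcard: 0.0.15.255


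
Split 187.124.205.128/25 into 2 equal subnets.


New prefix = 25 + 1 = 26
Each subnet has 64 addresses
  187.124.205.128/26
  187.124.205.192/26
Subnets: 187.124.205.128/26, 187.124.205.192/26


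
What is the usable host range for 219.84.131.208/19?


Network: 219.84.128.0
Broadcast: 219.84.159.255
First usable = network + 1
Last usable = broadcast - 1
Range: 219.84.128.1 to 219.84.159.254


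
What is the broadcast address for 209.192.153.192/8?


Network: 209.0.0.0/8
Host bits = 24
Set all host bits to 1:
Broadcast: 209.255.255.255


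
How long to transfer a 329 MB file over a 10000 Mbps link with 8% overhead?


Effective throughput = 10000 * (1 - 8/100) = 9200 Mbps
File size in Mb = 329 * 8 = 2632 Mb
Time = 2632 / 9200
Time = 0.2861 seconds


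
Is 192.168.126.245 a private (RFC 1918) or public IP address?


RFC 1918 private ranges:
  10.0.0.0/8 (10.0.0.0 - 10.255.255.255)
  172.16.0.0/12 (172.16.0.0 - 172.31.255.255)
  192.168.0.0/16 (192.168.0.0 - 192.168.255.255)
Private (in 192.168.0.0/16)


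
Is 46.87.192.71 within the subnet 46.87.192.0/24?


Subnet network: 46.87.192.0
Test IP AND mask: 46.87.192.0
Yes, 46.87.192.71 is in 46.87.192.0/24


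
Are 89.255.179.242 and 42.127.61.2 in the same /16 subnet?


Mask: 255.255.0.0
89.255.179.242 AND mask = 89.255.0.0
42.127.61.2 AND mask = 42.127.0.0
No, different subnets (89.255.0.0 vs 42.127.0.0)


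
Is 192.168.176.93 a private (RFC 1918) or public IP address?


RFC 1918 private ranges:
  10.0.0.0/8 (10.0.0.0 - 10.255.255.255)
  172.16.0.0/12 (172.16.0.0 - 172.31.255.255)
  192.168.0.0/16 (192.168.0.0 - 192.168.255.255)
Private (in 192.168.0.0/16)


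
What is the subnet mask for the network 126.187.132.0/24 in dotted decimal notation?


/24 means 24 network bits, 8 host bits
Binary: 11111111111111111111111100000000
Mask: 255.255.255.0


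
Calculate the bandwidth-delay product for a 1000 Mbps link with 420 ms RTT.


BDP = bandwidth * RTT
= 1000 Mbps * 420 ms
= 1000 * 1e6 * 420 / 1000 bits
= 420000000 bits
= 52500000 bytes
= 51269.5312 KB
BDP = 420000000 bits (52500000 bytes)


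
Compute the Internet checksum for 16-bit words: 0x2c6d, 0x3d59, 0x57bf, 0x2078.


Sum all words (with carry folding):
+ 0x2c6d = 0x2c6d
+ 0x3d59 = 0x69c6
+ 0x57bf = 0xc185
+ 0x2078 = 0xe1fd
One's complement: ~0xe1fd
Checksum = 0x1e02


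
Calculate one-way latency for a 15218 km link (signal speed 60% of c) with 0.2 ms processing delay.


Speed = 0.6 * 3e5 km/s = 180000 km/s
Propagation delay = 15218 / 180000 = 0.0845 s = 84.5444 ms
Processing delay = 0.2 ms
Total one-way latency = 84.7444 ms


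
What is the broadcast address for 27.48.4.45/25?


Network: 27.48.4.0/25
Host bits = 7
Set all host bits to 1:
Broadcast: 27.48.4.127


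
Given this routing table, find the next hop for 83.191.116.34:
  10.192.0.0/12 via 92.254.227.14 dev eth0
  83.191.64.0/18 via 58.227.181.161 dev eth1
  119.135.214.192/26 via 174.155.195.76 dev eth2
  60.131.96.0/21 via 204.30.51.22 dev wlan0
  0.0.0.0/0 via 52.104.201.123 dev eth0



Longest prefix match for 83.191.116.34:
  /12 10.192.0.0: no
  /18 83.191.64.0: MATCH
  /26 119.135.214.192: no
  /21 60.131.96.0: no
  /0 0.0.0.0: MATCH
Selected: next-hop 58.227.181.161 via eth1 (matched /18)


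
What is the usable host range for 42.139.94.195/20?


Network: 42.139.80.0
Broadcast: 42.139.95.255
First usable = network + 1
Last usable = broadcast - 1
Range: 42.139.80.1 to 42.139.95.254


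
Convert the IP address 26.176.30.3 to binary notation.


26 = 00011010
176 = 10110000
30 = 00011110
3 = 00000011
Binary: 00011010.10110000.00011110.00000011


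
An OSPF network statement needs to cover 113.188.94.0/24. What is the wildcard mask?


Subnet mask: 255.255.255.0
Wildcard = 255.255.255.255 - subnet mask
255 - 255 = 0
255 - 255 = 0
255 - 255 = 0
255 - 0 = 255
Wildcard: 0.0.0.255


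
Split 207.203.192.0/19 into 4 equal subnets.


New prefix = 19 + 2 = 21
Each subnet has 2048 addresses
  207.203.192.0/21
  207.203.200.0/21
  207.203.208.0/21
  207.203.216.0/21
Subnets: 207.203.192.0/21, 207.203.200.0/21, 207.203.208.0/21, 207.203.216.0/21


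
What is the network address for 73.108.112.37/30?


IP:   01001001.01101100.01110000.00100101
Mask: 11111111.11111111.11111111.11111100
AND operation:
Net:  01001001.01101100.01110000.00100100
Network: 73.108.112.36/30


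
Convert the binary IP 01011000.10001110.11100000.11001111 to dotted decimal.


01011000 = 88
10001110 = 142
11100000 = 224
11001111 = 207
IP: 88.142.224.207


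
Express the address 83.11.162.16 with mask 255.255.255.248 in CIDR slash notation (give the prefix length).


Binary: 11111111.11111111.11111111.11111000
Count leading 1s
Prefix: /29


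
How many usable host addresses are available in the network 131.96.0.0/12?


Host bits = 32 - 12 = 20
Total addresses = 2^20 = 1048576
Usable = total - 2 (network and broadcast)
Usable hosts: 1048574


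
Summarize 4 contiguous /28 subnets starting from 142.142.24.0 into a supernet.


Original prefix: /28
Number of subnets: 4 = 2^2
New prefix = 28 - 2 = 26
Supernet: 142.142.24.0/26


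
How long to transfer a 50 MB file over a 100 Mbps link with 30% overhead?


Effective throughput = 100 * (1 - 30/100) = 70 Mbps
File size in Mb = 50 * 8 = 400 Mb
Time = 400 / 70
Time = 5.7143 seconds


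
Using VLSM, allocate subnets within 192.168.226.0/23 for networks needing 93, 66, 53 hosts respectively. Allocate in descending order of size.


93 hosts -> /25 (126 usable): 192.168.226.0/25
66 hosts -> /25 (126 usable): 192.168.226.128/25
53 hosts -> /26 (62 usable): 192.168.227.0/26
Allocation: 192.168.226.0/25 (93 hosts, 126 usable); 192.168.226.128/25 (66 hosts, 126 usable); 192.168.227.0/26 (53 hosts, 62 usable)


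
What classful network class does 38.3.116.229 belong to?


First octet: 38
Binary: 00100110
0xxxxxxx -> Class A (1-126)
Class A, default mask 255.0.0.0 (/8)


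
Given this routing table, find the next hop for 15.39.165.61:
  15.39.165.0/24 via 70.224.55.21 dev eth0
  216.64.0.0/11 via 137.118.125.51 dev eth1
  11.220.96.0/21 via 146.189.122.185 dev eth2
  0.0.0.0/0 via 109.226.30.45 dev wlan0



Longest prefix match for 15.39.165.61:
  /24 15.39.165.0: MATCH
  /11 216.64.0.0: no
  /21 11.220.96.0: no
  /0 0.0.0.0: MATCH
Selected: next-hop 70.224.55.21 via eth0 (matched /24)


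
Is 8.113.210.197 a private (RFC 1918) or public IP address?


RFC 1918 private ranges:
  10.0.0.0/8 (10.0.0.0 - 10.255.255.255)
  172.16.0.0/12 (172.16.0.0 - 172.31.255.255)
  192.168.0.0/16 (192.168.0.0 - 192.168.255.255)
Public (not in any RFC 1918 range)


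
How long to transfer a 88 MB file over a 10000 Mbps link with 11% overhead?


Effective throughput = 10000 * (1 - 11/100) = 8900 Mbps
File size in Mb = 88 * 8 = 704 Mb
Time = 704 / 8900
Time = 0.0791 seconds


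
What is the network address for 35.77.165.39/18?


IP:   00100011.01001101.10100101.00100111
Mask: 11111111.11111111.11000000.00000000
AND operation:
Net:  00100011.01001101.10000000.00000000
Network: 35.77.128.0/18


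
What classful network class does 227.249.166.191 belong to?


First octet: 227
Binary: 11100011
1110xxxx -> Class D (224-239)
Class D (multicast), default mask N/A


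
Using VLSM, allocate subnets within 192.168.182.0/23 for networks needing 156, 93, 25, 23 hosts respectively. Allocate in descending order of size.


156 hosts -> /24 (254 usable): 192.168.182.0/24
93 hosts -> /25 (126 usable): 192.168.183.0/25
25 hosts -> /27 (30 usable): 192.168.183.128/27
23 hosts -> /27 (30 usable): 192.168.183.160/27
Allocation: 192.168.182.0/24 (156 hosts, 254 usable); 192.168.183.0/25 (93 hosts, 126 usable); 192.168.183.128/27 (25 hosts, 30 usable); 192.168.183.160/27 (23 hosts, 30 usable)


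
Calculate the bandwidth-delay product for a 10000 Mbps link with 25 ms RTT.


BDP = bandwidth * RTT
= 10000 Mbps * 25 ms
= 10000 * 1e6 * 25 / 1000 bits
= 250000000 bits
= 31250000 bytes
= 30517.5781 KB
BDP = 250000000 bits (31250000 bytes)


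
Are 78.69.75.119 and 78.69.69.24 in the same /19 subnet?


Mask: 255.255.224.0
78.69.75.119 AND mask = 78.69.64.0
78.69.69.24 AND mask = 78.69.64.0
Yes, same subnet (78.69.64.0)


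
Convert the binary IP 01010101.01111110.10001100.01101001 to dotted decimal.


01010101 = 85
01111110 = 126
10001100 = 140
01101001 = 105
IP: 85.126.140.105


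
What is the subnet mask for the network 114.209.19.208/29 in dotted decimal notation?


/29 means 29 network bits, 3 host bits
Binary: 11111111111111111111111111111000
Mask: 255.255.255.248


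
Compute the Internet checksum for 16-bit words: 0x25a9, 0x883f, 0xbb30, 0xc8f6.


Sum all words (with carry folding):
+ 0x25a9 = 0x25a9
+ 0x883f = 0xade8
+ 0xbb30 = 0x6919
+ 0xc8f6 = 0x3210
One's complement: ~0x3210
Checksum = 0xcdef


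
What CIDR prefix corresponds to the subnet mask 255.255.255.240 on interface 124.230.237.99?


Binary: 11111111.11111111.11111111.11110000
Count leading 1s
Prefix: /28


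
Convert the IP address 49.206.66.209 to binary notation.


49 = 00110001
206 = 11001110
66 = 01000010
209 = 11010001
Binary: 00110001.11001110.01000010.11010001


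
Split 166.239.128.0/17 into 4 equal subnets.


New prefix = 17 + 2 = 19
Each subnet has 8192 addresses
  166.239.128.0/19
  166.239.160.0/19
  166.239.192.0/19
  166.239.224.0/19
Subnets: 166.239.128.0/19, 166.239.160.0/19, 166.239.192.0/19, 166.239.224.0/19


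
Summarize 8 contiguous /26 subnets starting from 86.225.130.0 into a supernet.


Original prefix: /26
Number of subnets: 8 = 2^3
New prefix = 26 - 3 = 23
Supernet: 86.225.130.0/23


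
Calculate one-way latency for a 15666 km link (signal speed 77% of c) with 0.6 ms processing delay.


Speed = 0.77 * 3e5 km/s = 231000 km/s
Propagation delay = 15666 / 231000 = 0.0678 s = 67.8182 ms
Processing delay = 0.6 ms
Total one-way latency = 68.4182 ms


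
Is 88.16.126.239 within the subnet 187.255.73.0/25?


Subnet network: 187.255.73.0
Test IP AND mask: 88.16.126.128
No, 88.16.126.239 is not in 187.255.73.0/25


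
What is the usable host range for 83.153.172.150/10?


Network: 83.128.0.0
Broadcast: 83.191.255.255
First usable = network + 1
Last usable = broadcast - 1
Range: 83.128.0.1 to 83.191.255.254


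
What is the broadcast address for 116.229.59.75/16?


Network: 116.229.0.0/16
Host bits = 16
Set all host bits to 1:
Broadcast: 116.229.255.255


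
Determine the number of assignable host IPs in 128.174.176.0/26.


Host bits = 32 - 26 = 6
Total addresses = 2^6 = 64
Usable = total - 2 (network and broadcast)
Usable hosts: 62


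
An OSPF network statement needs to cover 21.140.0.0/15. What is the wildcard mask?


Subnet mask: 255.254.0.0
Wildcard = 255.255.255.255 - subnet mask
255 - 255 = 0
255 - 254 = 1
255 - 0 = 255
255 - 0 = 255
Wildcard: 0.1.255.255


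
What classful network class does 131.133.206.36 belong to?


First octet: 131
Binary: 10000011
10xxxxxx -> Class B (128-191)
Class B, default mask 255.255.0.0 (/16)


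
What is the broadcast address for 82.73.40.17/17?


Network: 82.73.0.0/17
Host bits = 15
Set all host bits to 1:
Broadcast: 82.73.127.255


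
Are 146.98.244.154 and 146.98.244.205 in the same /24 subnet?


Mask: 255.255.255.0
146.98.244.154 AND mask = 146.98.244.0
146.98.244.205 AND mask = 146.98.244.0
Yes, same subnet (146.98.244.0)


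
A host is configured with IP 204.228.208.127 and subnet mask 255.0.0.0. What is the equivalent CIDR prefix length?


Binary: 11111111.00000000.00000000.00000000
Count leading 1s
Prefix: /8


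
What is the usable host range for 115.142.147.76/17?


Network: 115.142.128.0
Broadcast: 115.142.255.255
First usable = network + 1
Last usable = broadcast - 1
Range: 115.142.128.1 to 115.142.255.254


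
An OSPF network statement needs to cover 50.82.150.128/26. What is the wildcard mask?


Subnet mask: 255.255.255.192
Wildcard = 255.255.255.255 - subnet mask
255 - 255 = 0
255 - 255 = 0
255 - 255 = 0
255 - 192 = 63
Wildcard: 0.0.0.63


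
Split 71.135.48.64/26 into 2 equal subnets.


New prefix = 26 + 1 = 27
Each subnet has 32 addresses
  71.135.48.64/27
  71.135.48.96/27
Subnets: 71.135.48.64/27, 71.135.48.96/27


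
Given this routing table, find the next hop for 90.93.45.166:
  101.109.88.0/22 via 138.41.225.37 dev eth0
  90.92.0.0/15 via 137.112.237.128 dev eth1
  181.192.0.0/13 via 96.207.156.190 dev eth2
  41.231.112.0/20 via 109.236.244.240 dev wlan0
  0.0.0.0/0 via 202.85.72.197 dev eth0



Longest prefix match for 90.93.45.166:
  /22 101.109.88.0: no
  /15 90.92.0.0: MATCH
  /13 181.192.0.0: no
  /20 41.231.112.0: no
  /0 0.0.0.0: MATCH
Selected: next-hop 137.112.237.128 via eth1 (matched /15)


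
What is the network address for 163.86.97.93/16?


IP:   10100011.01010110.01100001.01011101
Mask: 11111111.11111111.00000000.00000000
AND operation:
Net:  10100011.01010110.00000000.00000000
Network: 163.86.0.0/16


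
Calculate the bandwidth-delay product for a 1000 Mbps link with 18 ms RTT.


BDP = bandwidth * RTT
= 1000 Mbps * 18 ms
= 1000 * 1e6 * 18 / 1000 bits
= 18000000 bits
= 2250000 bytes
= 2197.2656 KB
BDP = 18000000 bits (2250000 bytes)


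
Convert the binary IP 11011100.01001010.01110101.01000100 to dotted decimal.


11011100 = 220
01001010 = 74
01110101 = 117
01000100 = 68
IP: 220.74.117.68


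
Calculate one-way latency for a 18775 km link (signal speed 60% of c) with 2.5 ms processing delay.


Speed = 0.6 * 3e5 km/s = 180000 km/s
Propagation delay = 18775 / 180000 = 0.1043 s = 104.3056 ms
Processing delay = 2.5 ms
Total one-way latency = 106.8056 ms


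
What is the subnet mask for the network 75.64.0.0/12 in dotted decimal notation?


/12 means 12 network bits, 20 host bits
Binary: 11111111111100000000000000000000
Mask: 255.240.0.0


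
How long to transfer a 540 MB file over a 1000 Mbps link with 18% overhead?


Effective throughput = 1000 * (1 - 18/100) = 820.0 Mbps
File size in Mb = 540 * 8 = 4320 Mb
Time = 4320 / 820.0
Time = 5.2683 seconds


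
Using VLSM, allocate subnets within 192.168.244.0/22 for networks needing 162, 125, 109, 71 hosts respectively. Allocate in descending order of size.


162 hosts -> /24 (254 usable): 192.168.244.0/24
125 hosts -> /25 (126 usable): 192.168.245.0/25
109 hosts -> /25 (126 usable): 192.168.245.128/25
71 hosts -> /25 (126 usable): 192.168.246.0/25
Allocation: 192.168.244.0/24 (162 hosts, 254 usable); 192.168.245.0/25 (125 hosts, 126 usable); 192.168.245.128/25 (109 hosts, 126 usable); 192.168.246.0/25 (71 hosts, 126 usable)


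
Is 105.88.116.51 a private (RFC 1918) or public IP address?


RFC 1918 private ranges:
  10.0.0.0/8 (10.0.0.0 - 10.255.255.255)
  172.16.0.0/12 (172.16.0.0 - 172.31.255.255)
  192.168.0.0/16 (192.168.0.0 - 192.168.255.255)
Public (not in any RFC 1918 range)


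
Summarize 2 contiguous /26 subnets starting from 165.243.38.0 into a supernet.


Original prefix: /26
Number of subnets: 2 = 2^1
New prefix = 26 - 1 = 25
Supernet: 165.243.38.0/25


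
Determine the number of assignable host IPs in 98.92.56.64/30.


Host bits = 32 - 30 = 2
Total addresses = 2^2 = 4
Usable = total - 2 (network and broadcast)
Usable hosts: 2


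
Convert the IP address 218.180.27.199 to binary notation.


218 = 11011010
180 = 10110100
27 = 00011011
199 = 11000111
Binary: 11011010.10110100.00011011.11000111


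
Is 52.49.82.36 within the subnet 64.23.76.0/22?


Subnet network: 64.23.76.0
Test IP AND mask: 52.49.80.0
No, 52.49.82.36 is not in 64.23.76.0/22


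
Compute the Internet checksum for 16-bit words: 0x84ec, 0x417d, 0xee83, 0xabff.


Sum all words (with carry folding):
+ 0x84ec = 0x84ec
+ 0x417d = 0xc669
+ 0xee83 = 0xb4ed
+ 0xabff = 0x60ed
One's complement: ~0x60ed
Checksum = 0x9f12


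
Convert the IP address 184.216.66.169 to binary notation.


184 = 10111000
216 = 11011000
66 = 01000010
169 = 10101001
Binary: 10111000.11011000.01000010.10101001


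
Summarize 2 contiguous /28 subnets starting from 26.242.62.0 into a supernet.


Original prefix: /28
Number of subnets: 2 = 2^1
New prefix = 28 - 1 = 27
Supernet: 26.242.62.0/27


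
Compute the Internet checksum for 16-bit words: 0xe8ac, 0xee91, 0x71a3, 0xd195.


Sum all words (with carry folding):
+ 0xe8ac = 0xe8ac
+ 0xee91 = 0xd73e
+ 0x71a3 = 0x48e2
+ 0xd195 = 0x1a78
One's complement: ~0x1a78
Checksum = 0xe587


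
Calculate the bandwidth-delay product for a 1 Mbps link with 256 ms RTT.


BDP = bandwidth * RTT
= 1 Mbps * 256 ms
= 1 * 1e6 * 256 / 1000 bits
= 256000 bits
= 32000 bytes
= 31.25 KB
BDP = 256000 bits (32000 bytes)


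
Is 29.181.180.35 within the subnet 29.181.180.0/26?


Subnet network: 29.181.180.0
Test IP AND mask: 29.181.180.0
Yes, 29.181.180.35 is in 29.181.180.0/26


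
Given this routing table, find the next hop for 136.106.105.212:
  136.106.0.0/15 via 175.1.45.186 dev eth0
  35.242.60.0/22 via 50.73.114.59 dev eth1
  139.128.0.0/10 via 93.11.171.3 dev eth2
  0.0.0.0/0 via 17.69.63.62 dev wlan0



Longest prefix match for 136.106.105.212:
  /15 136.106.0.0: MATCH
  /22 35.242.60.0: no
  /10 139.128.0.0: no
  /0 0.0.0.0: MATCH
Selected: next-hop 175.1.45.186 via eth0 (matched /15)


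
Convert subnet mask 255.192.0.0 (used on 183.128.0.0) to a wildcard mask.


Subnet mask: 255.192.0.0
Wildcard = 255.255.255.255 - subnet mask
255 - 255 = 0
255 - 192 = 63
255 - 0 = 255
255 - 0 = 255
Wildcard: 0.63.255.255


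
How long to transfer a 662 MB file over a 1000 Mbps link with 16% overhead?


Effective throughput = 1000 * (1 - 16/100) = 840 Mbps
File size in Mb = 662 * 8 = 5296 Mb
Time = 5296 / 840
Time = 6.3048 seconds


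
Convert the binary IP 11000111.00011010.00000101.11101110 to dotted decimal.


11000111 = 199
00011010 = 26
00000101 = 5
11101110 = 238
IP: 199.26.5.238


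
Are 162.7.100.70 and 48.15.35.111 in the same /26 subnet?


Mask: 255.255.255.192
162.7.100.70 AND mask = 162.7.100.64
48.15.35.111 AND mask = 48.15.35.64
No, different subnets (162.7.100.64 vs 48.15.35.64)


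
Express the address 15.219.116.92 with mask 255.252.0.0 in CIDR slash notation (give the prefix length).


Binary: 11111111.11111100.00000000.00000000
Count leading 1s
Prefix: /14


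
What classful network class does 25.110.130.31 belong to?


First octet: 25
Binary: 00011001
0xxxxxxx -> Class A (1-126)
Class A, default mask 255.0.0.0 (/8)


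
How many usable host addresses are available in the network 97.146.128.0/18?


Host bits = 32 - 18 = 14
Total addresses = 2^14 = 16384
Usable = total - 2 (network and broadcast)
Usable hosts: 16382


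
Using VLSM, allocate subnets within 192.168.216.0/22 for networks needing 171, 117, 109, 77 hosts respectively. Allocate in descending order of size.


171 hosts -> /24 (254 usable): 192.168.216.0/24
117 hosts -> /25 (126 usable): 192.168.217.0/25
109 hosts -> /25 (126 usable): 192.168.217.128/25
77 hosts -> /25 (126 usable): 192.168.218.0/25
Allocation: 192.168.216.0/24 (171 hosts, 254 usable); 192.168.217.0/25 (117 hosts, 126 usable); 192.168.217.128/25 (109 hosts, 126 usable); 192.168.218.0/25 (77 hosts, 126 usable)


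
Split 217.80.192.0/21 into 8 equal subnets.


New prefix = 21 + 3 = 24
Each subnet has 256 addresses
  217.80.192.0/24
  217.80.193.0/24
  217.80.194.0/24
  217.80.195.0/24
  217.80.196.0/24
  217.80.197.0/24
  217.80.198.0/24
  217.80.199.0/24
Subnets: 217.80.192.0/24, 217.80.193.0/24, 217.80.194.0/24, 217.80.195.0/24, 217.80.196.0/24, 217.80.197.0/24, 217.80.198.0/24, 217.80.199.0/24


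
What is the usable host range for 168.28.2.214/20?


Network: 168.28.0.0
Broadcast: 168.28.15.255
First usable = network + 1
Last usable = broadcast - 1
Range: 168.28.0.1 to 168.28.15.254


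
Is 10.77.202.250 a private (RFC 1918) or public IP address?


RFC 1918 private ranges:
  10.0.0.0/8 (10.0.0.0 - 10.255.255.255)
  172.16.0.0/12 (172.16.0.0 - 172.31.255.255)
  192.168.0.0/16 (192.168.0.0 - 192.168.255.255)
Private (in 10.0.0.0/8)


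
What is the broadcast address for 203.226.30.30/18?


Network: 203.226.0.0/18
Host bits = 14
Set all host bits to 1:
Broadcast: 203.226.63.255


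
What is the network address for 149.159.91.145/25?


IP:   10010101.10011111.01011011.10010001
Mask: 11111111.11111111.11111111.10000000
AND operation:
Net:  10010101.10011111.01011011.10000000
Network: 149.159.91.128/25


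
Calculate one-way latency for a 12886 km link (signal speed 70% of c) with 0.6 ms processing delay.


Speed = 0.7 * 3e5 km/s = 210000 km/s
Propagation delay = 12886 / 210000 = 0.0614 s = 61.3619 ms
Processing delay = 0.6 ms
Total one-way latency = 61.9619 ms


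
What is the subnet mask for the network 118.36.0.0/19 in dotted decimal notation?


/19 means 19 network bits, 13 host bits
Binary: 11111111111111111110000000000000
Mask: 255.255.224.0


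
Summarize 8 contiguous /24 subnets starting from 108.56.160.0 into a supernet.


Original prefix: /24
Number of subnets: 8 = 2^3
New prefix = 24 - 3 = 21
Supernet: 108.56.160.0/21


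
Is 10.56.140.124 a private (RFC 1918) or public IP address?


RFC 1918 private ranges:
  10.0.0.0/8 (10.0.0.0 - 10.255.255.255)
  172.16.0.0/12 (172.16.0.0 - 172.31.255.255)
  192.168.0.0/16 (192.168.0.0 - 192.168.255.255)
Private (in 10.0.0.0/8)


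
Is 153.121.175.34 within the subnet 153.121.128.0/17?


Subnet network: 153.121.128.0
Test IP AND mask: 153.121.128.0
Yes, 153.121.175.34 is in 153.121.128.0/17


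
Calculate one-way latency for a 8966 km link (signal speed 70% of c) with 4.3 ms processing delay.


Speed = 0.7 * 3e5 km/s = 210000 km/s
Propagation delay = 8966 / 210000 = 0.0427 s = 42.6952 ms
Processing delay = 4.3 ms
Total one-way latency = 46.9952 ms


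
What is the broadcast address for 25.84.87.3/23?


Network: 25.84.86.0/23
Host bits = 9
Set all host bits to 1:
Broadcast: 25.84.87.255


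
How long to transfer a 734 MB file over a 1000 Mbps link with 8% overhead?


Effective throughput = 1000 * (1 - 8/100) = 920 Mbps
File size in Mb = 734 * 8 = 5872 Mb
Time = 5872 / 920
Time = 6.3826 seconds


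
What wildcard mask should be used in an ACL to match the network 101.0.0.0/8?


Subnet mask: 255.0.0.0
Wildcard = 255.255.255.255 - subnet mask
255 - 255 = 0
255 - 0 = 255
255 - 0 = 255
255 - 0 = 255
Wildcard: 0.255.255.255


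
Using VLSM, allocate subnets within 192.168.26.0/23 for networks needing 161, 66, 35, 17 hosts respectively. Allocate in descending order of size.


161 hosts -> /24 (254 usable): 192.168.26.0/24
66 hosts -> /25 (126 usable): 192.168.27.0/25
35 hosts -> /26 (62 usable): 192.168.27.128/26
17 hosts -> /27 (30 usable): 192.168.27.192/27
Allocation: 192.168.26.0/24 (161 hosts, 254 usable); 192.168.27.0/25 (66 hosts, 126 usable); 192.168.27.128/26 (35 hosts, 62 usable); 192.168.27.192/27 (17 hosts, 30 usable)


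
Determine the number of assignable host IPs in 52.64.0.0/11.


Host bits = 32 - 11 = 21
Total addresses = 2^21 = 2097152
Usable = total - 2 (network and broadcast)
Usable hosts: 2097150


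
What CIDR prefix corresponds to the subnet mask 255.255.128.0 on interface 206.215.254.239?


Binary: 11111111.11111111.10000000.00000000
Count leading 1s
Prefix: /17


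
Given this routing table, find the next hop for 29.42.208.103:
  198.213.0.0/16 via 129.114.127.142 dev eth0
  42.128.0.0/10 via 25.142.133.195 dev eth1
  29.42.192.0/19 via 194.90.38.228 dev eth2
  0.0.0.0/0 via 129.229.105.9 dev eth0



Longest prefix match for 29.42.208.103:
  /16 198.213.0.0: no
  /10 42.128.0.0: no
  /19 29.42.192.0: MATCH
  /0 0.0.0.0: MATCH
Selected: next-hop 194.90.38.228 via eth2 (matched /19)


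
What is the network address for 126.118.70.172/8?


IP:   01111110.01110110.01000110.10101100
Mask: 11111111.00000000.00000000.00000000
AND operation:
Net:  01111110.00000000.00000000.00000000
Network: 126.0.0.0/8


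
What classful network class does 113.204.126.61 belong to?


First octet: 113
Binary: 01110001
0xxxxxxx -> Class A (1-126)
Class A, default mask 255.0.0.0 (/8)


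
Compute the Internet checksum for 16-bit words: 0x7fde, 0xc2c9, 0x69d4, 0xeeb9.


Sum all words (with carry folding):
+ 0x7fde = 0x7fde
+ 0xc2c9 = 0x42a8
+ 0x69d4 = 0xac7c
+ 0xeeb9 = 0x9b36
One's complement: ~0x9b36
Checksum = 0x64c9


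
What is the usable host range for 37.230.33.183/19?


Network: 37.230.32.0
Broadcast: 37.230.63.255
First usable = network + 1
Last usable = broadcast - 1
Range: 37.230.32.1 to 37.230.63.254


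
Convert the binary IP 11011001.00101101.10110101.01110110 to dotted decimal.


11011001 = 217
00101101 = 45
10110101 = 181
01110110 = 118
IP: 217.45.181.118


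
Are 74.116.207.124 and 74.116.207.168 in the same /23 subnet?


Mask: 255.255.254.0
74.116.207.124 AND mask = 74.116.206.0
74.116.207.168 AND mask = 74.116.206.0
Yes, same subnet (74.116.206.0)


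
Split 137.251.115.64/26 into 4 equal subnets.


New prefix = 26 + 2 = 28
Each subnet has 16 addresses
  137.251.115.64/28
  137.251.115.80/28
  137.251.115.96/28
  137.251.115.112/28
Subnets: 137.251.115.64/28, 137.251.115.80/28, 137.251.115.96/28, 137.251.115.112/28


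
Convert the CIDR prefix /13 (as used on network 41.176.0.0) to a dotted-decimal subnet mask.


/13 means 13 network bits, 19 host bits
Binary: 11111111111110000000000000000000
Mask: 255.248.0.0


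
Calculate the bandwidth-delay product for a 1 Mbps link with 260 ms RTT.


BDP = bandwidth * RTT
= 1 Mbps * 260 ms
= 1 * 1e6 * 260 / 1000 bits
= 260000 bits
= 32500 bytes
= 31.7383 KB
BDP = 260000 bits (32500 bytes)


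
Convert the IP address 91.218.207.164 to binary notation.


91 = 01011011
218 = 11011010
207 = 11001111
164 = 10100100
Binary: 01011011.11011010.11001111.10100100


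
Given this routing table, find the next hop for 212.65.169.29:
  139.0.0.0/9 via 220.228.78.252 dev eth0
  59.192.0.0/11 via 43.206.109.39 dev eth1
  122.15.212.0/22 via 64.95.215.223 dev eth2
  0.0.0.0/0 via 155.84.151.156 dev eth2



Longest prefix match for 212.65.169.29:
  /9 139.0.0.0: no
  /11 59.192.0.0: no
  /22 122.15.212.0: no
  /0 0.0.0.0: MATCH
Selected: next-hop 155.84.151.156 via eth2 (matched /0)


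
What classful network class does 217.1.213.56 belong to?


First octet: 217
Binary: 11011001
110xxxxx -> Class C (192-223)
Class C, default mask 255.255.255.0 (/24)


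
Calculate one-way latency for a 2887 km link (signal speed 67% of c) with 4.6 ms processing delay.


Speed = 0.67 * 3e5 km/s = 201000 km/s
Propagation delay = 2887 / 201000 = 0.0144 s = 14.3632 ms
Processing delay = 4.6 ms
Total one-way latency = 18.9632 ms


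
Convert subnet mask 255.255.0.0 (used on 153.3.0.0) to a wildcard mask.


Subnet mask: 255.255.0.0
Wildcard = 255.255.255.255 - subnet mask
255 - 255 = 0
255 - 255 = 0
255 - 0 = 255
255 - 0 = 255
Wildcard: 0.0.255.255


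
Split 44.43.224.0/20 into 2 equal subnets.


New prefix = 20 + 1 = 21
Each subnet has 2048 addresses
  44.43.224.0/21
  44.43.232.0/21
Subnets: 44.43.224.0/21, 44.43.232.0/21


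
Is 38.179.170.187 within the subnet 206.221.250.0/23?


Subnet network: 206.221.250.0
Test IP AND mask: 38.179.170.0
No, 38.179.170.187 is not in 206.221.250.0/23


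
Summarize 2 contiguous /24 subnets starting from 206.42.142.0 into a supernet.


Original prefix: /24
Number of subnets: 2 = 2^1
New prefix = 24 - 1 = 23
Supernet: 206.42.142.0/23


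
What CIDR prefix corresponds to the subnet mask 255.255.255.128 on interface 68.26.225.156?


Binary: 11111111.11111111.11111111.10000000
Count leading 1s
Prefix: /25


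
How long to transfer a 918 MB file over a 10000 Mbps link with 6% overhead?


Effective throughput = 10000 * (1 - 6/100) = 9400 Mbps
File size in Mb = 918 * 8 = 7344 Mb
Time = 7344 / 9400
Time = 0.7813 seconds


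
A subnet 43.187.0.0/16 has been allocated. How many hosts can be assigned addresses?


Host bits = 32 - 16 = 16
Total addresses = 2^16 = 65536
Usable = total - 2 (network and broadcast)
Usable hosts: 65534
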